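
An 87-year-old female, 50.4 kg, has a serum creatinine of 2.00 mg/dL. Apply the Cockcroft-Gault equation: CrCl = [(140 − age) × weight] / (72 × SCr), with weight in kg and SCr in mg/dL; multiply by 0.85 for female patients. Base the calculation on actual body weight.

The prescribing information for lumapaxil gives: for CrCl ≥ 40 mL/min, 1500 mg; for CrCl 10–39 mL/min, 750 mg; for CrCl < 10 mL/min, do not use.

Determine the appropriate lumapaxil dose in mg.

CrCl = (140 − 87) × 50.4 / (72 × 2) × 0.85 = 2671.2 / 144.00 × 0.85 ≈ 15.8 mL/min
CrCl ≈ 16 mL/min → bracket 10–39 mL/min.
Dose for this bracket: 750 mg.

750 mg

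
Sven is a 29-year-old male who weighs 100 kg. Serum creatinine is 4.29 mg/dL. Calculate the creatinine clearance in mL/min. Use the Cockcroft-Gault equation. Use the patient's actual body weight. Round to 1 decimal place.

35.9 mL/min

CrCl = (140 − 29) × 100 / (72 × 4.29) = 11100.0 / 308.88 ≈ 35.9 mL/min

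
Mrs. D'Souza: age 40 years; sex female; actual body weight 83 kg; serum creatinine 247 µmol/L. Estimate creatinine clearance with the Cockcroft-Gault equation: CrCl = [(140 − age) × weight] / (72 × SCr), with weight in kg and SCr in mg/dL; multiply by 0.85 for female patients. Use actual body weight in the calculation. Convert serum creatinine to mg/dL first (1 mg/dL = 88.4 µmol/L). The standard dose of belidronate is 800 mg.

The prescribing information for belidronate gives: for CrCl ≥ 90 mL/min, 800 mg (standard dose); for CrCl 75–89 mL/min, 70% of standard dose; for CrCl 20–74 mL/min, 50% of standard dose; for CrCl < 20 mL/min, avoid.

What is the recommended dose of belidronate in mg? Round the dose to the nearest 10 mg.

400 mg

SCr = 247 / 88.4 = 2.794 mg/dL
CrCl = (140 − 40) × 83 / (72 × 2.794) × 0.85 = 8300.0 / 201.17 × 0.85 ≈ 35.1 mL/min
CrCl ≈ 35 mL/min → bracket 20–74 mL/min.
50% of 800 mg = 400 mg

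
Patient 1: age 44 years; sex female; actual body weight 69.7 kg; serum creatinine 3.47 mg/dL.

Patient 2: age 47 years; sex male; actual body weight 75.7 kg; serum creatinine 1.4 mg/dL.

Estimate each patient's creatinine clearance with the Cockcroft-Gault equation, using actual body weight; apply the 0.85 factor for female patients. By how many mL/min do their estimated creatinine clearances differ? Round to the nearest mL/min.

47 mL/min

Patient 1: CrCl = (140 − 44) × 69.7 / (72 × 3.47) × 0.85 = 6691.2 / 249.84 × 0.85 ≈ 22.8 mL/min
Patient 2: CrCl = (140 − 47) × 75.7 / (72 × 1.4) = 7040.1 / 100.80 ≈ 69.8 mL/min
|22.8 − 69.8| = 47.0 mL/min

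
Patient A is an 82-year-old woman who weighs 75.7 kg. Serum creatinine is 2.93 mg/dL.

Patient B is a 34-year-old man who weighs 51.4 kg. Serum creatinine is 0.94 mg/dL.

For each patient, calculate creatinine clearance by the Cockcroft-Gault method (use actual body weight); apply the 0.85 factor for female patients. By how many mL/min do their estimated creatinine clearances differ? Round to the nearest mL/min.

Patient A: CrCl = (140 − 82) × 75.7 / (72 × 2.93) × 0.85 = 4390.6 / 210.96 × 0.85 ≈ 17.7 mL/min
Patient B: CrCl = (140 − 34) × 51.4 / (72 × 0.94) = 5448.4 / 67.68 ≈ 80.5 mL/min
|17.7 − 80.5| = 62.8 mL/min

63 mL/min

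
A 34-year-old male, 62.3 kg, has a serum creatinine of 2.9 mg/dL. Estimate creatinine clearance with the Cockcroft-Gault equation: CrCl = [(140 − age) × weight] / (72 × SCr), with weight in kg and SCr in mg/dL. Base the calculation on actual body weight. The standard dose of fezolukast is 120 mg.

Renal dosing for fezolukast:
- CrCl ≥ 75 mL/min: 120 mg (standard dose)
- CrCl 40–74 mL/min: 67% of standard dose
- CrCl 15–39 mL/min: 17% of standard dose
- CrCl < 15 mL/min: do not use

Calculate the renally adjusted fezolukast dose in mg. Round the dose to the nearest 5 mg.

CrCl = (140 − 34) × 62.3 / (72 × 2.9) = 6603.8 / 208.80 ≈ 31.6 mL/min
CrCl ≈ 32 mL/min → bracket 15–39 mL/min.
17% of 120 mg = 20.4 mg → 20 mg

20 mg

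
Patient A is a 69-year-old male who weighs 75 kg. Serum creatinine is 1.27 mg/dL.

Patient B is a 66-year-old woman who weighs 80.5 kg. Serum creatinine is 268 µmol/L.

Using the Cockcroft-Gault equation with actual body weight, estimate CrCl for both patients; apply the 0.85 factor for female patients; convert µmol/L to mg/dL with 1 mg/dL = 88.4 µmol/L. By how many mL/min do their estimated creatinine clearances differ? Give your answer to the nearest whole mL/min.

35 mL/min

Patient A: CrCl = (140 − 69) × 75 / (72 × 1.27) = 5325.0 / 91.44 ≈ 58.2 mL/min
Patient B: SCr = 268 / 88.4 = 3.032 mg/dL
Patient B: CrCl = (140 − 66) × 80.5 / (72 × 3.032) × 0.85 = 5957.0 / 218.30 × 0.85 ≈ 23.2 mL/min
|58.2 − 23.2| = 35.0 mL/min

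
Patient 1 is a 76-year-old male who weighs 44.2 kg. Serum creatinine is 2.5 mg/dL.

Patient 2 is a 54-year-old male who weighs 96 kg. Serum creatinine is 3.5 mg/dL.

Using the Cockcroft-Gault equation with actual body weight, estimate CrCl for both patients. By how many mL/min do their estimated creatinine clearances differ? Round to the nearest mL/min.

17 mL/min

Patient 1: CrCl = (140 − 76) × 44.2 / (72 × 2.5) = 2828.8 / 180.00 ≈ 15.7 mL/min
Patient 2: CrCl = (140 − 54) × 96 / (72 × 3.5) = 8256.0 / 252.00 ≈ 32.8 mL/min
|15.7 − 32.8| = 17.1 mL/min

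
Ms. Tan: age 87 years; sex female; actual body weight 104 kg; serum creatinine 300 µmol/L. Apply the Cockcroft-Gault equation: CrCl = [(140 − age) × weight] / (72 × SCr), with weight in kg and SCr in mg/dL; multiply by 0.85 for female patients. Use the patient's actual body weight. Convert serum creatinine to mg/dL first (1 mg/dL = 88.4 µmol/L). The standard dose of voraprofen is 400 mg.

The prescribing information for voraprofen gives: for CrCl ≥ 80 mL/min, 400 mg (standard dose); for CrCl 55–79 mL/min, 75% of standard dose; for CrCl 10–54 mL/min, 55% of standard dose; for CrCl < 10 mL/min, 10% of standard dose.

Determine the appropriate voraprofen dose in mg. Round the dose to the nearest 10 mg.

220 mg

SCr = 300 / 88.4 = 3.394 mg/dL
CrCl = (140 − 87) × 104 / (72 × 3.394) × 0.85 = 5512.0 / 244.37 × 0.85 ≈ 19.2 mL/min
CrCl ≈ 19 mL/min → bracket 10–54 mL/min.
55% of 400 mg = 220 mg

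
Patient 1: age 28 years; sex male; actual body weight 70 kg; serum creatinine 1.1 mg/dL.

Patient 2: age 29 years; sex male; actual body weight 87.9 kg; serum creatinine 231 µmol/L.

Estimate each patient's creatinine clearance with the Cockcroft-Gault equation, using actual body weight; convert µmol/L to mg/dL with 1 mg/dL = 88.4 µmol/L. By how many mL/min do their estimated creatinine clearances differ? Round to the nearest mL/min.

Patient 1: CrCl = (140 − 28) × 70 / (72 × 1.1) = 7840.0 / 79.20 ≈ 99.0 mL/min
Patient 2: SCr = 231 / 88.4 = 2.613 mg/dL
Patient 2: CrCl = (140 − 29) × 87.9 / (72 × 2.613) = 9756.9 / 188.14 ≈ 51.9 mL/min
|99.0 − 51.9| = 47.1 mL/min

47 mL/min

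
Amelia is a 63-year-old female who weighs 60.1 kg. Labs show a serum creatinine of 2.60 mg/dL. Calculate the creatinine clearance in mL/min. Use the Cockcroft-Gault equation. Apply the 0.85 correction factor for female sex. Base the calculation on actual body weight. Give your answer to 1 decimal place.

21.0 mL/min

CrCl = (140 − 63) × 60.1 / (72 × 2.6) × 0.85 = 4627.7 / 187.20 × 0.85 ≈ 21.0 mL/min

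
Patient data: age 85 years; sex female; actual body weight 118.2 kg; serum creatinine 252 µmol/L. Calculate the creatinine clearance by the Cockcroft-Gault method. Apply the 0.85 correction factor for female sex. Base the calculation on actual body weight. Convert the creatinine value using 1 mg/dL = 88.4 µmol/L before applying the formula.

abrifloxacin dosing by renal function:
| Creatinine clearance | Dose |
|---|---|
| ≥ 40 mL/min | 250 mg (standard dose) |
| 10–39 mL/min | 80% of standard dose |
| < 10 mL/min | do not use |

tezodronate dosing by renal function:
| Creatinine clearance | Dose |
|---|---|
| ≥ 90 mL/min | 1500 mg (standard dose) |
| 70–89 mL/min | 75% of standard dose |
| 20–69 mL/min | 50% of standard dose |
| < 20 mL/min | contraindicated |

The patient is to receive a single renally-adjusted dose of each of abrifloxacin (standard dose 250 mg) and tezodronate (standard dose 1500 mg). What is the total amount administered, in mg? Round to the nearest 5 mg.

SCr = 252 / 88.4 = 2.851 mg/dL
CrCl = (140 − 85) × 118.2 / (72 × 2.851) × 0.85 = 6501.0 / 205.27 × 0.85 ≈ 26.9 mL/min
CrCl ≈ 27 mL/min.
abrifloxacin: 10–39 mL/min → 80% of 250 mg = 200 mg.
tezodronate: 20–69 mL/min → 50% of 1500 mg = 750 mg.
Total = 200 + 750 = 950 mg.

950 mg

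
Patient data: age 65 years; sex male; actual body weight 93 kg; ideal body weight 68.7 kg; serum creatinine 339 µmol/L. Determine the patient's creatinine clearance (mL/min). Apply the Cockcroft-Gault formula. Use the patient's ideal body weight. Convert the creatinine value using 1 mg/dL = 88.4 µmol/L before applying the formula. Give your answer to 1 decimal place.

SCr = 339 / 88.4 = 3.835 mg/dL
CrCl = (140 − 65) × 68.7 / (72 × 3.835) = 5152.5 / 276.12 ≈ 18.7 mL/min

18.7 mL/min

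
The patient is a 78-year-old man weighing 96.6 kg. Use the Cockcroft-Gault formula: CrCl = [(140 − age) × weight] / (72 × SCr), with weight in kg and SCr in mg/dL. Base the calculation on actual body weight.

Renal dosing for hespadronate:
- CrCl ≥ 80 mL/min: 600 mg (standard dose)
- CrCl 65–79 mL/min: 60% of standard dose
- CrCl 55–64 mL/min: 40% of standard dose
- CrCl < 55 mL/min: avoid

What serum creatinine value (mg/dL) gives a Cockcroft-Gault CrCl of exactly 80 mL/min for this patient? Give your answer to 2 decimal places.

1.04 mg/dL

Standard dose requires CrCl ≥ 80 mL/min.
Set (140 − 78) × 96.6 / (72 × SCr) = 80
SCr = (140 − 78) × 96.6 / (72 × 80) = 1.040 mg/dL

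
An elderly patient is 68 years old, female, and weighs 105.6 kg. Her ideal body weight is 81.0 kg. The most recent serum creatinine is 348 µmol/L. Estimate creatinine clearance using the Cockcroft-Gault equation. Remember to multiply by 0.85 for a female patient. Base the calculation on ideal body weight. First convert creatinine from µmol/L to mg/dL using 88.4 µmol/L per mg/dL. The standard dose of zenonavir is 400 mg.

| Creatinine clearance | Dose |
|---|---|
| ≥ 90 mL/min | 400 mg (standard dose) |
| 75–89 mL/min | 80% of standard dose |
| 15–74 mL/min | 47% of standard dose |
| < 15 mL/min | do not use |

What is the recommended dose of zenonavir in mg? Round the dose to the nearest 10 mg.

190 mg

SCr = 348 / 88.4 = 3.937 mg/dL
CrCl = (140 − 68) × 81 / (72 × 3.937) × 0.85 = 5832.0 / 283.46 × 0.85 ≈ 17.5 mL/min
CrCl ≈ 17 mL/min → bracket 15–74 mL/min.
47% of 400 mg = 188 mg → 190 mg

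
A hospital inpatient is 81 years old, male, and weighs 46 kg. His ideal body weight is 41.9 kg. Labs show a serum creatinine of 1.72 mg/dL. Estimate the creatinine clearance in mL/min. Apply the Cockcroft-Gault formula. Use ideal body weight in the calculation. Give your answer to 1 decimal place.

CrCl = (140 − 81) × 41.9 / (72 × 1.72) = 2472.1 / 123.84 ≈ 20.0 mL/min

20.0 mL/min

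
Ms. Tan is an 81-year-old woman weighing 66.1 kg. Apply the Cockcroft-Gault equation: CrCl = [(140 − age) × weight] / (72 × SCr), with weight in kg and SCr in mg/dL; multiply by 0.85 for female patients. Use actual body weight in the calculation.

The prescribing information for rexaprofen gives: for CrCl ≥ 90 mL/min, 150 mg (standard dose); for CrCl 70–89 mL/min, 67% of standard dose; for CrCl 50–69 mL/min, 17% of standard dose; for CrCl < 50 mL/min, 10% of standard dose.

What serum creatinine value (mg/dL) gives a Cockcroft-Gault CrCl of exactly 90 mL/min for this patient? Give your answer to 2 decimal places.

0.51 mg/dL

Standard dose requires CrCl ≥ 90 mL/min.
Set (140 − 81) × 66.1 × 0.85 / (72 × SCr) = 90
SCr = (140 − 81) × 66.1 × 0.85 / (72 × 90) = 0.512 mg/dL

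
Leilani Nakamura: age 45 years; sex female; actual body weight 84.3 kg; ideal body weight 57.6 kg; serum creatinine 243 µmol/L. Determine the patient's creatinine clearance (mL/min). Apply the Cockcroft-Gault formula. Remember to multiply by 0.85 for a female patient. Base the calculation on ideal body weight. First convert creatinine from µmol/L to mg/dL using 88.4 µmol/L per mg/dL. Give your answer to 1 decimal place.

23.5 mL/min

SCr = 243 / 88.4 = 2.749 mg/dL
CrCl = (140 − 45) × 57.6 / (72 × 2.749) × 0.85 = 5472.0 / 197.93 × 0.85 ≈ 23.5 mL/min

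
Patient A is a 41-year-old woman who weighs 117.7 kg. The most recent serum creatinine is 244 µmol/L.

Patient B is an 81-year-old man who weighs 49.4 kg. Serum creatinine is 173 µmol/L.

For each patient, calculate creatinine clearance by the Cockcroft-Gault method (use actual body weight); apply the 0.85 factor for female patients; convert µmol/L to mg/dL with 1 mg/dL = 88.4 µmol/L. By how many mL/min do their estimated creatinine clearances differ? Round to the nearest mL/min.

29 mL/min

Patient A: SCr = 244 / 88.4 = 2.76 mg/dL
Patient A: CrCl = (140 − 41) × 117.7 / (72 × 2.76) × 0.85 = 11652.3 / 198.72 × 0.85 ≈ 49.8 mL/min
Patient B: SCr = 173 / 88.4 = 1.957 mg/dL
Patient B: CrCl = (140 − 81) × 49.4 / (72 × 1.957) = 2914.6 / 140.90 ≈ 20.7 mL/min
|49.8 − 20.7| = 29.1 mL/min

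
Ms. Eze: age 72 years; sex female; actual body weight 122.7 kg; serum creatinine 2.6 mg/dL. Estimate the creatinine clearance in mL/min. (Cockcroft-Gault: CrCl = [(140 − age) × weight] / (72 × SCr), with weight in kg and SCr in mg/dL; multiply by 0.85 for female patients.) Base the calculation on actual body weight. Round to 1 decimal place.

37.9 mL/min

CrCl = (140 − 72) × 122.7 / (72 × 2.6) × 0.85 = 8343.6 / 187.20 × 0.85 ≈ 37.9 mL/min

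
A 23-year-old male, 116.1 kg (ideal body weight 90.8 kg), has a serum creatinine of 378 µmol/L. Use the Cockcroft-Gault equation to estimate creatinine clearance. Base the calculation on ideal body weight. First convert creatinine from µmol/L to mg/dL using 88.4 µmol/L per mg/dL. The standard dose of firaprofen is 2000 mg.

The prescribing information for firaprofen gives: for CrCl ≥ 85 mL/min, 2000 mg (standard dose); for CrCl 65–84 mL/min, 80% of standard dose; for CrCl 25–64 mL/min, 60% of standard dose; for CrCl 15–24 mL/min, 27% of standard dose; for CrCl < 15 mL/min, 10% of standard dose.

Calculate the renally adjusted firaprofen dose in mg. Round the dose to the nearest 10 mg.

1200 mg

SCr = 378 / 88.4 = 4.276 mg/dL
CrCl = (140 − 23) × 90.8 / (72 × 4.276) = 10623.6 / 307.87 ≈ 34.5 mL/min
CrCl ≈ 35 mL/min → bracket 25–64 mL/min.
60% of 2000 mg = 1200 mg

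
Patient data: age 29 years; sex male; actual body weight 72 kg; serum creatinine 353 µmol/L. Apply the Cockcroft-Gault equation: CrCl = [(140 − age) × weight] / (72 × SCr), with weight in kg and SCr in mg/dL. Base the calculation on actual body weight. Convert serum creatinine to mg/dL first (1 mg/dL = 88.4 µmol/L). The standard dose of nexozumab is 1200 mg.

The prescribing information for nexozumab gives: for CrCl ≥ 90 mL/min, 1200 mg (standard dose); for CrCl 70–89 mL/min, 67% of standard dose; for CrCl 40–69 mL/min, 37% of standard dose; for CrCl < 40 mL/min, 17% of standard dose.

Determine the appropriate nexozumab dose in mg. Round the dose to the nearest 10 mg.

200 mg

SCr = 353 / 88.4 = 3.993 mg/dL
CrCl = (140 − 29) × 72 / (72 × 3.993) = 7992.0 / 287.50 ≈ 27.8 mL/min
CrCl ≈ 28 mL/min → bracket < 40 mL/min.
17% of 1200 mg = 204 mg → 200 mg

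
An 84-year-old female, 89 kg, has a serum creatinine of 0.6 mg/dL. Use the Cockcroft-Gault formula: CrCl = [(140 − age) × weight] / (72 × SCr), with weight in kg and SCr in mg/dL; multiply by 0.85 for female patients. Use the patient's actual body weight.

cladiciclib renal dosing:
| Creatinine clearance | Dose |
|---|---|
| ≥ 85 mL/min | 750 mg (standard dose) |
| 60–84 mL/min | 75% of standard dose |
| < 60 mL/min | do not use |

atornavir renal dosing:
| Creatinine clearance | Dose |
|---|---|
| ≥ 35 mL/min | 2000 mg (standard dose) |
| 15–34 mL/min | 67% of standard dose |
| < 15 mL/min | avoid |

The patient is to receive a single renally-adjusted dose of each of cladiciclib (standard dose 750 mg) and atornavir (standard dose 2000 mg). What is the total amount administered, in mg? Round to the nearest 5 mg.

2750 mg

CrCl = (140 − 84) × 89 / (72 × 0.6) × 0.85 = 4984.0 / 43.20 × 0.85 ≈ 98.1 mL/min
CrCl ≈ 98 mL/min.
cladiciclib: ≥ 85 mL/min → 100% of 750 mg = 750 mg.
atornavir: ≥ 35 mL/min → 100% of 2000 mg = 2000 mg.
Total = 750 + 2000 = 2750 mg.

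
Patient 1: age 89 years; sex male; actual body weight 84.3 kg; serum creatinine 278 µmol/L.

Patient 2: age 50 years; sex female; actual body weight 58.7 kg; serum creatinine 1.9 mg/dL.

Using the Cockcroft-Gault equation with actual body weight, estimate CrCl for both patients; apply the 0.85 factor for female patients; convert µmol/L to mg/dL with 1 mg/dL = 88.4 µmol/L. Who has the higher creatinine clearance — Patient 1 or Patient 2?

Patient 2

Patient 1: SCr = 278 / 88.4 = 3.145 mg/dL
Patient 1: CrCl = (140 − 89) × 84.3 / (72 × 3.145) = 4299.3 / 226.44 ≈ 19.0 mL/min
Patient 2: CrCl = (140 − 50) × 58.7 / (72 × 1.9) × 0.85 = 5283.0 / 136.80 × 0.85 ≈ 32.8 mL/min
19.0 vs 32.8 mL/min → Patient 2 is higher.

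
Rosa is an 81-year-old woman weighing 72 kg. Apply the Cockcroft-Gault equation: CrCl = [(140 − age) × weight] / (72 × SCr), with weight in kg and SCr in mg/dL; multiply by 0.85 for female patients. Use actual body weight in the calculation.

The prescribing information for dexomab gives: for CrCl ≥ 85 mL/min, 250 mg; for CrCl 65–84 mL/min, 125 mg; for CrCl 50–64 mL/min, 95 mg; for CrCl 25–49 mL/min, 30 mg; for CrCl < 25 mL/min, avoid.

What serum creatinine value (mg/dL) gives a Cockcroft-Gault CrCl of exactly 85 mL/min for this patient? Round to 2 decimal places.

Standard dose requires CrCl ≥ 85 mL/min.
Set (140 − 81) × 72 × 0.85 / (72 × SCr) = 85
SCr = (140 − 81) × 72 × 0.85 / (72 × 85) = 0.590 mg/dL

0.59 mg/dL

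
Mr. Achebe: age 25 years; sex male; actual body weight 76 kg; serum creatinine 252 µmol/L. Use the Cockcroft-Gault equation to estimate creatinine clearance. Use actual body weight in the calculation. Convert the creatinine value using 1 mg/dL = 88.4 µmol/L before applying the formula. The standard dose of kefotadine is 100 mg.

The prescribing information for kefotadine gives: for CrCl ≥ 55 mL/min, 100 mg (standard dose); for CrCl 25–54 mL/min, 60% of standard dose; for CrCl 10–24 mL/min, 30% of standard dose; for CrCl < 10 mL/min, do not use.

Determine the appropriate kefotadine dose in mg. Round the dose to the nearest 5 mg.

SCr = 252 / 88.4 = 2.851 mg/dL
CrCl = (140 − 25) × 76 / (72 × 2.851) = 8740.0 / 205.27 ≈ 42.6 mL/min
CrCl ≈ 43 mL/min → bracket 25–54 mL/min.
60% of 100 mg = 60 mg

60 mg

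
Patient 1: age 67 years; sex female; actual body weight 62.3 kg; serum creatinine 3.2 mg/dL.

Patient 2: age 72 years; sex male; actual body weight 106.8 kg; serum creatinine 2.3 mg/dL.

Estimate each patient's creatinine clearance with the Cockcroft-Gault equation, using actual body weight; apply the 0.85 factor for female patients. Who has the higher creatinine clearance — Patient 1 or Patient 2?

Patient 1: CrCl = (140 − 67) × 62.3 / (72 × 3.2) × 0.85 = 4547.9 / 230.40 × 0.85 ≈ 16.8 mL/min
Patient 2: CrCl = (140 − 72) × 106.8 / (72 × 2.3) = 7262.4 / 165.60 ≈ 43.9 mL/min
16.8 vs 43.9 mL/min → Patient 2 is higher.

Patient 2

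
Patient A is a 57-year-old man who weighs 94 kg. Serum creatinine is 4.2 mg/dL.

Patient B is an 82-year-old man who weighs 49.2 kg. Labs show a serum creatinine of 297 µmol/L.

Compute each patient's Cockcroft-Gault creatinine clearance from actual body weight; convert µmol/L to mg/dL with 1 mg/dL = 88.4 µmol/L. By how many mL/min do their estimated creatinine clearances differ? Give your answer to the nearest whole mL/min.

Patient A: CrCl = (140 − 57) × 94 / (72 × 4.2) = 7802.0 / 302.40 ≈ 25.8 mL/min
Patient B: SCr = 297 / 88.4 = 3.36 mg/dL
Patient B: CrCl = (140 − 82) × 49.2 / (72 × 3.36) = 2853.6 / 241.92 ≈ 11.8 mL/min
|25.8 − 11.8| = 14.0 mL/min

14 mL/min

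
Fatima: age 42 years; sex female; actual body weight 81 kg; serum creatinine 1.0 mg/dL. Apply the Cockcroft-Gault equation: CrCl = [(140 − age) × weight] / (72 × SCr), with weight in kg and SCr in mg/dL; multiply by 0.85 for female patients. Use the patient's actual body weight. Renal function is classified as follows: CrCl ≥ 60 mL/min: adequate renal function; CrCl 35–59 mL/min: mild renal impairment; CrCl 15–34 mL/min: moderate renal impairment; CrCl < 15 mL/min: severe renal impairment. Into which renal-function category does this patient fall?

adequate renal function

CrCl = (140 − 42) × 81 / (72 × 1) × 0.85 = 7938.0 / 72.00 × 0.85 ≈ 93.7 mL/min
94 mL/min falls in the 'adequate renal function' range.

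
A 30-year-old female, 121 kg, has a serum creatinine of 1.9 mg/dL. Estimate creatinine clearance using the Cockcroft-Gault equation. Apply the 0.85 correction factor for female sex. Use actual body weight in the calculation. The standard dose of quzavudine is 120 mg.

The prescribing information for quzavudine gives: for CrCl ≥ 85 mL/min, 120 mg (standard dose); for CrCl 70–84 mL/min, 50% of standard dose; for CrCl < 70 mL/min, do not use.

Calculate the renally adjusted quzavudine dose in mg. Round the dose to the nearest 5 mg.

60 mg

CrCl = (140 − 30) × 121 / (72 × 1.9) × 0.85 = 13310.0 / 136.80 × 0.85 ≈ 82.7 mL/min
CrCl ≈ 83 mL/min → bracket 70–84 mL/min.
50% of 120 mg = 60 mg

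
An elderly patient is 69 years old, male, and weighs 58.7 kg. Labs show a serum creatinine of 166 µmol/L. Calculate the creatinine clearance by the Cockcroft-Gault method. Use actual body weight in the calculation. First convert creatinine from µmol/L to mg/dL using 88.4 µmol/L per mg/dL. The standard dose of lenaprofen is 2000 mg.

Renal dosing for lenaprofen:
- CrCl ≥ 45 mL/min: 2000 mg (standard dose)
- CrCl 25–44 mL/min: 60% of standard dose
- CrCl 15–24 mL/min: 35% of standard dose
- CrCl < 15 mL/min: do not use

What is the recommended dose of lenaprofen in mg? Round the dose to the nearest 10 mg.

SCr = 166 / 88.4 = 1.878 mg/dL
CrCl = (140 − 69) × 58.7 / (72 × 1.878) = 4167.7 / 135.22 ≈ 30.8 mL/min
CrCl ≈ 31 mL/min → bracket 25–44 mL/min.
60% of 2000 mg = 1200 mg

1200 mg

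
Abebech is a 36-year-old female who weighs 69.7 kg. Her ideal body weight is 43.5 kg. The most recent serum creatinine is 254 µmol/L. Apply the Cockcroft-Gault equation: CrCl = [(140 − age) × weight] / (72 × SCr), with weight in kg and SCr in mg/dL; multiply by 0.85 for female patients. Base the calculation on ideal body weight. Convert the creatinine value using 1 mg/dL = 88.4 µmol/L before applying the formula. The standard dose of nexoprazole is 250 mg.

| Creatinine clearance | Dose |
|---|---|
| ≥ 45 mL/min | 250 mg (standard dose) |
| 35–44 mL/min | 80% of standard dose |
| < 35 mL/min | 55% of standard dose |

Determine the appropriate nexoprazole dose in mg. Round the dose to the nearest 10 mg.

140 mg

SCr = 254 / 88.4 = 2.873 mg/dL
CrCl = (140 − 36) × 43.5 / (72 × 2.873) × 0.85 = 4524.0 / 206.86 × 0.85 ≈ 18.6 mL/min
CrCl ≈ 19 mL/min → bracket < 35 mL/min.
55% of 250 mg = 137.5 mg → 140 mg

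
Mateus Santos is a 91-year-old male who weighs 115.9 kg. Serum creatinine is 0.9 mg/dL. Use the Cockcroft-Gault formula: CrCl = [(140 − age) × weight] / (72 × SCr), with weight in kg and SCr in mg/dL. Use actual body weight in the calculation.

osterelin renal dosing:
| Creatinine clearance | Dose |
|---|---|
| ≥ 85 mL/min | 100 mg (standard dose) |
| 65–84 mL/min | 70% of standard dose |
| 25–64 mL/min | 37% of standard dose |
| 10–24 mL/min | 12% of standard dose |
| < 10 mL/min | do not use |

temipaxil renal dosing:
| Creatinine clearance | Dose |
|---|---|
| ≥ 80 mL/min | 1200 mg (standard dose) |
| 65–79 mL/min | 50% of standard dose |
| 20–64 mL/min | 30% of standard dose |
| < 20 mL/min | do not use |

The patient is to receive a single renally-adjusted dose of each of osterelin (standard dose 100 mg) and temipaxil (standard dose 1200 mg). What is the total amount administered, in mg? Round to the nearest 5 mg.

1300 mg

CrCl = (140 − 91) × 115.9 / (72 × 0.9) = 5679.1 / 64.80 ≈ 87.6 mL/min
CrCl ≈ 88 mL/min.
osterelin: ≥ 85 mL/min → 100% of 100 mg = 100 mg.
temipaxil: ≥ 80 mL/min → 100% of 1200 mg = 1200 mg.
Total = 100 + 1200 = 1300 mg.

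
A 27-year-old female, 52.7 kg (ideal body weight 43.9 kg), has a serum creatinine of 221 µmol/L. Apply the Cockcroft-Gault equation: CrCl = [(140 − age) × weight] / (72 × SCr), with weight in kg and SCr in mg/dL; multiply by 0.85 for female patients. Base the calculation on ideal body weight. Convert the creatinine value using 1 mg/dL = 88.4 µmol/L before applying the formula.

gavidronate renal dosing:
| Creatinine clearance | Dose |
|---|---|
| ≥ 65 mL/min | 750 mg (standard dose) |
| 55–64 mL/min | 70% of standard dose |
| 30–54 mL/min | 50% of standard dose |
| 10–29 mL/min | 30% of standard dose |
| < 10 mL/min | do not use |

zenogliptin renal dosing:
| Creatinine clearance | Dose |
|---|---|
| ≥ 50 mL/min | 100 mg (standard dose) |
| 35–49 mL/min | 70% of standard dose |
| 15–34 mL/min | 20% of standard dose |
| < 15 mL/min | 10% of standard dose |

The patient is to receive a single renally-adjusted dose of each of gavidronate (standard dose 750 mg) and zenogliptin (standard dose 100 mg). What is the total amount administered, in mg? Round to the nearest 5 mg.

SCr = 221 / 88.4 = 2.5 mg/dL
CrCl = (140 − 27) × 43.9 / (72 × 2.5) × 0.85 = 4960.7 / 180.00 × 0.85 ≈ 23.4 mL/min
CrCl ≈ 23 mL/min.
gavidronate: 10–29 mL/min → 30% of 750 mg = 225 mg.
zenogliptin: 15–34 mL/min → 20% of 100 mg = 20 mg.
Total = 225 + 20 = 245 mg.

245 mg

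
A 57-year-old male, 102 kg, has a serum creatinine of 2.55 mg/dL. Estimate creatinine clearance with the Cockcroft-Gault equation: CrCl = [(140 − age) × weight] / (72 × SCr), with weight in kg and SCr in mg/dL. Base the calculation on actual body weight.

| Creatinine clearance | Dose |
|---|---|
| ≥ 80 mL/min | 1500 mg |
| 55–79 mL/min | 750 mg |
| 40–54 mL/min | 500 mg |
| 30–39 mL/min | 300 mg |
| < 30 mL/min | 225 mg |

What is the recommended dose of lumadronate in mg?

CrCl = (140 − 57) × 102 / (72 × 2.55) = 8466.0 / 183.60 ≈ 46.1 mL/min
CrCl ≈ 46 mL/min → bracket 40–54 mL/min.
Dose for this bracket: 500 mg.

500 mg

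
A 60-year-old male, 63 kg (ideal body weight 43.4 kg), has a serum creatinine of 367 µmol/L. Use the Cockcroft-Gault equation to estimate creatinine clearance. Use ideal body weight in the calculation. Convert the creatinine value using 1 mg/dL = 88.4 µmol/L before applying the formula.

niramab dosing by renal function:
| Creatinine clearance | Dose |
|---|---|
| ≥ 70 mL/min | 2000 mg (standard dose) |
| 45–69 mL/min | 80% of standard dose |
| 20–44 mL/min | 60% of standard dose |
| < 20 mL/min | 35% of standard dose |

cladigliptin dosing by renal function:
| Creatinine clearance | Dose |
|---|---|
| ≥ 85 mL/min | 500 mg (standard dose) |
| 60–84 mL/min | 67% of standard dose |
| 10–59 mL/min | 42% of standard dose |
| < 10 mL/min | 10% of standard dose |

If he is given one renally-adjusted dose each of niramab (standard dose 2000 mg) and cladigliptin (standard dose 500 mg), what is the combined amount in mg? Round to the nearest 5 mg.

SCr = 367 / 88.4 = 4.152 mg/dL
CrCl = (140 − 60) × 43.4 / (72 × 4.152) = 3472.0 / 298.94 ≈ 11.6 mL/min
CrCl ≈ 12 mL/min.
niramab: < 20 mL/min → 35% of 2000 mg = 700 mg.
cladigliptin: 10–59 mL/min → 42% of 500 mg = 210 mg.
Total = 700 + 210 = 910 mg.

910 mg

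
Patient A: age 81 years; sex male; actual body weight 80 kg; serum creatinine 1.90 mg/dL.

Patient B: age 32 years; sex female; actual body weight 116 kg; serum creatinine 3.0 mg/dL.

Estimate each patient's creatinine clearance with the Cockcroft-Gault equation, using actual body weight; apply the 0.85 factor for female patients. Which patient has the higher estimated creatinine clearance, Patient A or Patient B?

Patient A: CrCl = (140 − 81) × 80 / (72 × 1.9) = 4720.0 / 136.80 ≈ 34.5 mL/min
Patient B: CrCl = (140 − 32) × 116 / (72 × 3) × 0.85 = 12528.0 / 216.00 × 0.85 ≈ 49.3 mL/min
34.5 vs 49.3 mL/min → Patient B is higher.

Patient B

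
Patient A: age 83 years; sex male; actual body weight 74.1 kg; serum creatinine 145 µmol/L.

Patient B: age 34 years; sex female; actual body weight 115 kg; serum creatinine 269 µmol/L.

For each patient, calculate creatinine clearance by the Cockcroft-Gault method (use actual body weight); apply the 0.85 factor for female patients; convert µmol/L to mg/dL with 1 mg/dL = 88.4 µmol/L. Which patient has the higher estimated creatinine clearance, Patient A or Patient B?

Patient B

Patient A: SCr = 145 / 88.4 = 1.64 mg/dL
Patient A: CrCl = (140 − 83) × 74.1 / (72 × 1.64) = 4223.7 / 118.08 ≈ 35.8 mL/min
Patient B: SCr = 269 / 88.4 = 3.043 mg/dL
Patient B: CrCl = (140 − 34) × 115 / (72 × 3.043) × 0.85 = 12190.0 / 219.10 × 0.85 ≈ 47.3 mL/min
35.8 vs 47.3 mL/min → Patient B is higher.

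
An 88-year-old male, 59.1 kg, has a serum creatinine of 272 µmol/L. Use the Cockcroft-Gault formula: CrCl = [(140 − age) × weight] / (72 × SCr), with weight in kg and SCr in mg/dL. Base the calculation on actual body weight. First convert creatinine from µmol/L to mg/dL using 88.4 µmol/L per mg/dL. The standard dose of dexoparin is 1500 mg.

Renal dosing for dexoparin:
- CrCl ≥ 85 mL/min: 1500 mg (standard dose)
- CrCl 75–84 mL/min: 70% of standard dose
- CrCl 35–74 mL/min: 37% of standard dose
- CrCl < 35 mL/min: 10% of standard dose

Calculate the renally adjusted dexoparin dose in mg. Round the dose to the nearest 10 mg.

SCr = 272 / 88.4 = 3.077 mg/dL
CrCl = (140 − 88) × 59.1 / (72 × 3.077) = 3073.2 / 221.54 ≈ 13.9 mL/min
CrCl ≈ 14 mL/min → bracket < 35 mL/min.
10% of 1500 mg = 150 mg

150 mg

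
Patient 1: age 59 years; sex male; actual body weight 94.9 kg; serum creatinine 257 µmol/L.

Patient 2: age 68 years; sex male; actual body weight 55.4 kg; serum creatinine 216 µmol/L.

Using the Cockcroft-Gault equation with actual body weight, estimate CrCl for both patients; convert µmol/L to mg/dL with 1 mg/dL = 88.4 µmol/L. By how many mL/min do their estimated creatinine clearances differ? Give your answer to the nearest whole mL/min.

14 mL/min

Patient 1: SCr = 257 / 88.4 = 2.907 mg/dL
Patient 1: CrCl = (140 − 59) × 94.9 / (72 × 2.907) = 7686.9 / 209.30 ≈ 36.7 mL/min
Patient 2: SCr = 216 / 88.4 = 2.443 mg/dL
Patient 2: CrCl = (140 − 68) × 55.4 / (72 × 2.443) = 3988.8 / 175.90 ≈ 22.7 mL/min
|36.7 − 22.7| = 14.0 mL/min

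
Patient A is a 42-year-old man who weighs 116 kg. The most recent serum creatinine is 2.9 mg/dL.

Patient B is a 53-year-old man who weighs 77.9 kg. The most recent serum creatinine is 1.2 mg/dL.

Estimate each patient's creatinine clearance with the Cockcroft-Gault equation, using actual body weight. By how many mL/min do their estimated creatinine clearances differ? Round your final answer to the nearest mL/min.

24 mL/min

Patient A: CrCl = (140 − 42) × 116 / (72 × 2.9) = 11368.0 / 208.80 ≈ 54.4 mL/min
Patient B: CrCl = (140 − 53) × 77.9 / (72 × 1.2) = 6777.3 / 86.40 ≈ 78.4 mL/min
|54.4 − 78.4| = 24.0 mL/min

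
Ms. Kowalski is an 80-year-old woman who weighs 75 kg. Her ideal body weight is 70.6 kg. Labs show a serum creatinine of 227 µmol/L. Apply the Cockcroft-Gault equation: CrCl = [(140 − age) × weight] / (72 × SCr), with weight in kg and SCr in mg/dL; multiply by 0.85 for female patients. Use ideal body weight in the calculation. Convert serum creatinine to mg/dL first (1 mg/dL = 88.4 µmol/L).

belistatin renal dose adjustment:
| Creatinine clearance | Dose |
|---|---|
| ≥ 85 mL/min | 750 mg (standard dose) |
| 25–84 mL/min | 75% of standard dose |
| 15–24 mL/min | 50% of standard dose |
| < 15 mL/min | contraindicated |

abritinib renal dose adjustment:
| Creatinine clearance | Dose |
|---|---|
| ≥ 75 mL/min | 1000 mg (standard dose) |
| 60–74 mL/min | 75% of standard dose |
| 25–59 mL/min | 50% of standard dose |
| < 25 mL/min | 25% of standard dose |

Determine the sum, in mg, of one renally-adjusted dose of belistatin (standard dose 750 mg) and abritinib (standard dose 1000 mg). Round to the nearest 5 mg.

SCr = 227 / 88.4 = 2.568 mg/dL
CrCl = (140 − 80) × 70.6 / (72 × 2.568) × 0.85 = 4236.0 / 184.90 × 0.85 ≈ 19.5 mL/min
CrCl ≈ 19 mL/min.
belistatin: 15–24 mL/min → 50% of 750 mg = 375 mg.
abritinib: < 25 mL/min → 25% of 1000 mg = 250 mg.
Total = 375 + 250 = 625 mg.

625 mg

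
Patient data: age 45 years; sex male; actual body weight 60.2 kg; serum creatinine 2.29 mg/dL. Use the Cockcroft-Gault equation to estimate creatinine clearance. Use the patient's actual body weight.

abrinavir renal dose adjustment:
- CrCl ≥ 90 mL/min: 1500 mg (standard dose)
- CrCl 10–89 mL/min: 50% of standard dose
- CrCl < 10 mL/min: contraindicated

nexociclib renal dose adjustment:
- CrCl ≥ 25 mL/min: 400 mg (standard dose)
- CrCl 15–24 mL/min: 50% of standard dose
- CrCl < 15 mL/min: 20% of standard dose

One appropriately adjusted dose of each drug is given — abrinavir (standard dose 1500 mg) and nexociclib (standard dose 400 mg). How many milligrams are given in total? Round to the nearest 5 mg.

CrCl = (140 − 45) × 60.2 / (72 × 2.29) = 5719.0 / 164.88 ≈ 34.7 mL/min
CrCl ≈ 35 mL/min.
abrinavir: 10–89 mL/min → 50% of 1500 mg = 750 mg.
nexociclib: ≥ 25 mL/min → 100% of 400 mg = 400 mg.
Total = 750 + 400 = 1150 mg.

1150 mg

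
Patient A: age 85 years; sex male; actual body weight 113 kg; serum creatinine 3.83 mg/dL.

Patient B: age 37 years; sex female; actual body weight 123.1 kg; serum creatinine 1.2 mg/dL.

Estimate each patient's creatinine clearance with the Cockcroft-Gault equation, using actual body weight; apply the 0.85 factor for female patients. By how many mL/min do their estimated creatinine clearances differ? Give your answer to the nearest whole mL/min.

102 mL/min

Patient A: CrCl = (140 − 85) × 113 / (72 × 3.83) = 6215.0 / 275.76 ≈ 22.5 mL/min
Patient B: CrCl = (140 − 37) × 123.1 / (72 × 1.2) × 0.85 = 12679.3 / 86.40 × 0.85 ≈ 124.7 mL/min
|22.5 − 124.7| = 102.2 mL/min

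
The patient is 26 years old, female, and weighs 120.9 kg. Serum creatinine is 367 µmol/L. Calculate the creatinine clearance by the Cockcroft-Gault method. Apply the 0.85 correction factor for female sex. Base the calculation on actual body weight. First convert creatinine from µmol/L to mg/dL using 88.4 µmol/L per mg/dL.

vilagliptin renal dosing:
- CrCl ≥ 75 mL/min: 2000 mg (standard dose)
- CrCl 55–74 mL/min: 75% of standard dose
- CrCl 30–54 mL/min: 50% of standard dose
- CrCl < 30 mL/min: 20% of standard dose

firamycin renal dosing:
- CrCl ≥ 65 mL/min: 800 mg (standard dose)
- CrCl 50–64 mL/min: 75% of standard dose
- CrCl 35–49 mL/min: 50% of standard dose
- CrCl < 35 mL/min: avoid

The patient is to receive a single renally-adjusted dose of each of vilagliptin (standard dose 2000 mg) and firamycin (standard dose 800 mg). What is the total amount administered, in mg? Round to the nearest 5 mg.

1400 mg

SCr = 367 / 88.4 = 4.152 mg/dL
CrCl = (140 − 26) × 120.9 / (72 × 4.152) × 0.85 = 13782.6 / 298.94 × 0.85 ≈ 39.2 mL/min
CrCl ≈ 39 mL/min.
vilagliptin: 30–54 mL/min → 50% of 2000 mg = 1000 mg.
firamycin: 35–49 mL/min → 50% of 800 mg = 400 mg.
Total = 1000 + 400 = 1400 mg.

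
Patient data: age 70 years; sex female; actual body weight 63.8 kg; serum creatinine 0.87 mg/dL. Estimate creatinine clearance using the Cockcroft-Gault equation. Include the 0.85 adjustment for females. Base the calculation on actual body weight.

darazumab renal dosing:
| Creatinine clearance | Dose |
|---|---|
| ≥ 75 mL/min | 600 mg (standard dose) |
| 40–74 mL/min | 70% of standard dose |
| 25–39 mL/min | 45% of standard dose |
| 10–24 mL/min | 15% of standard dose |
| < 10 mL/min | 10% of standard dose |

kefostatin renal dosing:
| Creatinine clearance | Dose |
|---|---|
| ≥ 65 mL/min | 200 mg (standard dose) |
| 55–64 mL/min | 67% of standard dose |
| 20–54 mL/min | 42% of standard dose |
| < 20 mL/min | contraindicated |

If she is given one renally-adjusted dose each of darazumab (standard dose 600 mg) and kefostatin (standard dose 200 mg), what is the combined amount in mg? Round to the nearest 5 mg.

555 mg

CrCl = (140 − 70) × 63.8 / (72 × 0.87) × 0.85 = 4466.0 / 62.64 × 0.85 ≈ 60.6 mL/min
CrCl ≈ 61 mL/min.
darazumab: 40–74 mL/min → 70% of 600 mg = 420 mg.
kefostatin: 55–64 mL/min → 67% of 200 mg = 134 mg.
Total = 420 + 134 = 554 mg.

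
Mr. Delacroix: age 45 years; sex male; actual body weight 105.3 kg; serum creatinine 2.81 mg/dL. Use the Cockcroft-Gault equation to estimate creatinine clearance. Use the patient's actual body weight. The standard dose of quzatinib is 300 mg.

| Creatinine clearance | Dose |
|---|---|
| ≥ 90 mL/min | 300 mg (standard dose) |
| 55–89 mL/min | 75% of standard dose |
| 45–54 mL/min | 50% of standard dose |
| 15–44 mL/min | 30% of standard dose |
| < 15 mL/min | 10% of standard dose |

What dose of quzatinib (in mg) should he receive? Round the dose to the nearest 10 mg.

CrCl = (140 − 45) × 105.3 / (72 × 2.81) = 10003.5 / 202.32 ≈ 49.4 mL/min
CrCl ≈ 49 mL/min → bracket 45–54 mL/min.
50% of 300 mg = 150 mg

150 mg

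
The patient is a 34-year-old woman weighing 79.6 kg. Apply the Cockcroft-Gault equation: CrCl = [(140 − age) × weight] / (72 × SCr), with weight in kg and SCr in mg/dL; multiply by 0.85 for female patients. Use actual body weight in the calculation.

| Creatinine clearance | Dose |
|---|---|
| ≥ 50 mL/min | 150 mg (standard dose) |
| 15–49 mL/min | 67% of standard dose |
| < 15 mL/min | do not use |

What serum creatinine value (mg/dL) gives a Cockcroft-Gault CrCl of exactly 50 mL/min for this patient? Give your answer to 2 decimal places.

Standard dose requires CrCl ≥ 50 mL/min.
Set (140 − 34) × 79.6 × 0.85 / (72 × SCr) = 50
SCr = (140 − 34) × 79.6 × 0.85 / (72 × 50) = 1.992 mg/dL

1.99 mg/dL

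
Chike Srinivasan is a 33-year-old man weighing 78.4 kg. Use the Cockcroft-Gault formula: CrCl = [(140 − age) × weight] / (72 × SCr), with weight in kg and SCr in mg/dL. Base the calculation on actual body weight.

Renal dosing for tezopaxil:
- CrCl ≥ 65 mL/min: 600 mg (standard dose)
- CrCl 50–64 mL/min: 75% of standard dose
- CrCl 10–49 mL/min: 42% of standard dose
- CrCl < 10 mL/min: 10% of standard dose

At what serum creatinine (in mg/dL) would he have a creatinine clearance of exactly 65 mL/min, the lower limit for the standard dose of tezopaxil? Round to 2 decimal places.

1.79 mg/dL

Standard dose requires CrCl ≥ 65 mL/min.
Set (140 − 33) × 78.4 / (72 × SCr) = 65
SCr = (140 − 33) × 78.4 / (72 × 65) = 1.792 mg/dL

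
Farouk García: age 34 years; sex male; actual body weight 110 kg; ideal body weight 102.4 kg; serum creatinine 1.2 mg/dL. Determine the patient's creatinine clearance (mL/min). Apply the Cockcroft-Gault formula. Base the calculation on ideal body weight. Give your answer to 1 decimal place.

CrCl = (140 − 34) × 102.4 / (72 × 1.2) = 10854.4 / 86.40 ≈ 125.6 mL/min

125.6 mL/min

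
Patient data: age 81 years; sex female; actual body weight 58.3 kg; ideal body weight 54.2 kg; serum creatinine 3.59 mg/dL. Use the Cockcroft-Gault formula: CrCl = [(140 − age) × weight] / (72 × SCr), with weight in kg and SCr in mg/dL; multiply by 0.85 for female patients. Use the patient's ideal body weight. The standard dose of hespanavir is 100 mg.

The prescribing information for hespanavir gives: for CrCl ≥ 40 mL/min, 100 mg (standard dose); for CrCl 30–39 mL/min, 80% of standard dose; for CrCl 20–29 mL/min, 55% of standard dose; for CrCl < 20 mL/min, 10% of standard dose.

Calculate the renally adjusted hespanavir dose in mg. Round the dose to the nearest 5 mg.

CrCl = (140 − 81) × 54.2 / (72 × 3.59) × 0.85 = 3197.8 / 258.48 × 0.85 ≈ 10.5 mL/min
CrCl ≈ 11 mL/min → bracket < 20 mL/min.
10% of 100 mg = 10 mg

10 mg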